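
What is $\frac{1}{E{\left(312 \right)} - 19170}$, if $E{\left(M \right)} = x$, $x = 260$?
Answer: $- \frac{1}{18910} \approx -5.2882 \cdot 10^{-5}$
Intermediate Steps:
$E{\left(M \right)} = 260$
$\frac{1}{E{\left(312 \right)} - 19170} = \frac{1}{260 - 19170} = \frac{1}{-18910} = - \frac{1}{18910}$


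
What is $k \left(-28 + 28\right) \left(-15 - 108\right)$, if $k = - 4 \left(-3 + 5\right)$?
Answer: $0$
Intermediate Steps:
$k = -8$ ($k = \left(-4\right) 2 = -8$)
$k \left(-28 + 28\right) \left(-15 - 108\right) = - 8 \left(-28 + 28\right) \left(-15 - 108\right) = - 8 \cdot 0 \left(-123\right) = \left(-8\right) 0 = 0$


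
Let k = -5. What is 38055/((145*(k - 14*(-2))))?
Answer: 7611/667 ≈ 11.411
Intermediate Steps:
38055/((145*(k - 14*(-2)))) = 38055/((145*(-5 - 14*(-2)))) = 38055/((145*(-5 + 28))) = 38055/((145*23)) = 38055/3335 = 38055*(1/3335) = 7611/667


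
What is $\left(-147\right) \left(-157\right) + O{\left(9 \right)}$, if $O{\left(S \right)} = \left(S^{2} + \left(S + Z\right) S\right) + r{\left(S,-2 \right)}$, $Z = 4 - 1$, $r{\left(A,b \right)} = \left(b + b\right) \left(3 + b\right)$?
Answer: $23264$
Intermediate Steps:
$r{\left(A,b \right)} = 2 b \left(3 + b\right)$
$Z = 3$
$O{\left(S \right)} = -4 + S^{2} + S \left(3 + S\right)$ ($O{\left(S \right)} = \left(S^{2} + \left(S + 3\right) S\right) + 2 \left(-2\right) \left(3 - 2\right) = \left(S^{2} + \left(3 + S\right) S\right) + 2 \left(-2\right) 1 = \left(S^{2} + S \left(3 + S\right)\right) - 4 = -4 + S^{2} + S \left(3 + S\right)$)
$\left(-147\right) \left(-157\right) + O{\left(9 \right)} = \left(-147\right) \left(-157\right) + \left(-4 + 2 \cdot 9^{2} + 3 \cdot 9\right) = 23079 + \left(-4 + 2 \cdot 81 + 27\right) = 23079 + \left(-4 + 162 + 27\right) = 23079 + 185 = 23264$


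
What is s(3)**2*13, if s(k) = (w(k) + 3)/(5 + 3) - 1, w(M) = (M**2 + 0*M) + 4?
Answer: 13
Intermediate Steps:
w(M) = 4 + M**2 (w(M) = (M**2 + 0) + 4 = M**2 + 4 = 4 + M**2)
s(k) = -1/8 + k**2/8 (s(k) = ((4 + k**2) + 3)/(5 + 3) - 1 = (7 + k**2)/8 - 1 = (7 + k**2)*(1/8) - 1 = (7/8 + k**2/8) - 1 = -1/8 + k**2/8)
s(3)**2*13 = (-1/8 + (1/8)*3**2)**2*13 = (-1/8 + (1/8)*9)**2*13 = (-1/8 + 9/8)**2*13 = 1**2*13 = 1*13 = 13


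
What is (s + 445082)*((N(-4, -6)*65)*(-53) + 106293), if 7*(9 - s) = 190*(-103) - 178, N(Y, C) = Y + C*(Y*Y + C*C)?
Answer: 3746512296505/7 ≈ 5.3522e+11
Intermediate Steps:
N(Y, C) = Y + C*(C² + Y²) (N(Y, C) = Y + C*(Y² + C²) = Y + C*(C² + Y²))
s = 19811/7 (s = 9 - (190*(-103) - 178)/7 = 9 - (-19570 - 178)/7 = 9 - ⅐*(-19748) = 9 + 19748/7 = 19811/7 ≈ 2830.1)
(s + 445082)*((N(-4, -6)*65)*(-53) + 106293) = (19811/7 + 445082)*(((-4 + (-6)³ - 6*(-4)²)*65)*(-53) + 106293) = 3135385*(((-4 - 216 - 6*16)*65)*(-53) + 106293)/7 = 3135385*(((-4 - 216 - 96)*65)*(-53) + 106293)/7 = 3135385*(-316*65*(-53) + 106293)/7 = 3135385*(-20540*(-53) + 106293)/7 = 3135385*(1088620 + 106293)/7 = (3135385/7)*1194913 = 3746512296505/7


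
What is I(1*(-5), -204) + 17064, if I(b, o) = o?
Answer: 16860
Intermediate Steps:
I(1*(-5), -204) + 17064 = -204 + 17064 = 16860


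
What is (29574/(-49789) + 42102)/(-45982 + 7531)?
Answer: -99818424/91163659 ≈ -1.0949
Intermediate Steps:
(29574/(-49789) + 42102)/(-45982 + 7531) = (29574*(-1/49789) + 42102)/(-38451) = (-29574/49789 + 42102)*(-1/38451) = (2096186904/49789)*(-1/38451) = -99818424/91163659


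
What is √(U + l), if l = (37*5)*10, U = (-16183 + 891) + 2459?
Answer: I*√10983 ≈ 104.8*I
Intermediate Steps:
U = -12833 (U = -15292 + 2459 = -12833)
l = 1850 (l = 185*10 = 1850)
√(U + l) = √(-12833 + 1850) = √(-10983) = I*√10983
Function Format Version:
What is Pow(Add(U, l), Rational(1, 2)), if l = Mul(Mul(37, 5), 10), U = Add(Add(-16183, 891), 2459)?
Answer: Mul(I, Pow(10983, Rational(1, 2))) ≈ Mul(104.80, I)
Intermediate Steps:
U = -12833 (U = Add(-15292, 2459) = -12833)
l = 1850 (l = Mul(185, 10) = 1850)
Pow(Add(U, l), Rational(1, 2)) = Pow(Add(-12833, 1850), Rational(1, 2)) = Pow(-10983, Rational(1, 2)) = Mul(I, Pow(10983, Rational(1, 2)))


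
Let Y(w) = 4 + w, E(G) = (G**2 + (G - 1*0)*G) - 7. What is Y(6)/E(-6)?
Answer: 2/13 ≈ 0.15385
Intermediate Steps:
E(G) = -7 + 2*G**2 (E(G) = (G**2 + (G + 0)*G) - 7 = (G**2 + G*G) - 7 = (G**2 + G**2) - 7 = 2*G**2 - 7 = -7 + 2*G**2)
Y(6)/E(-6) = (4 + 6)/(-7 + 2*(-6)**2) = 10/(-7 + 2*36) = 10/(-7 + 72) = 10/65 = (1/65)*10 = 2/13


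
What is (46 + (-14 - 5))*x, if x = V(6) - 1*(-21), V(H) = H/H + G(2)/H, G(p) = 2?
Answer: 603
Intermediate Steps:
V(H) = 1 + 2/H (V(H) = H/H + 2/H = 1 + 2/H)
x = 67/3 (x = (2 + 6)/6 - 1*(-21) = (1/6)*8 + 21 = 4/3 + 21 = 67/3 ≈ 22.333)
(46 + (-14 - 5))*x = (46 + (-14 - 5))*(67/3) = (46 - 19)*(67/3) = 27*(67/3) = 603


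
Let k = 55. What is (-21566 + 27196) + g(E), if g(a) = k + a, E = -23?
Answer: 5662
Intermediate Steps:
g(a) = 55 + a
(-21566 + 27196) + g(E) = (-21566 + 27196) + (55 - 23) = 5630 + 32 = 5662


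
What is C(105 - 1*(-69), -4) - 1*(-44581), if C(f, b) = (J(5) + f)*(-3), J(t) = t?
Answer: 44044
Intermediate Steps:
C(f, b) = -15 - 3*f (C(f, b) = (5 + f)*(-3) = -15 - 3*f)
C(105 - 1*(-69), -4) - 1*(-44581) = (-15 - 3*(105 - 1*(-69))) - 1*(-44581) = (-15 - 3*(105 + 69)) + 44581 = (-15 - 3*174) + 44581 = (-15 - 522) + 44581 = -537 + 44581 = 44044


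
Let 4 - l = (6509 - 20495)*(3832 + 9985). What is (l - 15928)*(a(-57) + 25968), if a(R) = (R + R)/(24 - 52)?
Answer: 35129835917271/7 ≈ 5.0186e+12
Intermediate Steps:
a(R) = -R/14 (a(R) = (2*R)/(-28) = (2*R)*(-1/28) = -R/14)
l = 193244566 (l = 4 - (6509 - 20495)*(3832 + 9985) = 4 - (-13986)*13817 = 4 - 1*(-193244562) = 4 + 193244562 = 193244566)
(l - 15928)*(a(-57) + 25968) = (193244566 - 15928)*(-1/14*(-57) + 25968) = 193228638*(57/14 + 25968) = 193228638*(363609/14) = 35129835917271/7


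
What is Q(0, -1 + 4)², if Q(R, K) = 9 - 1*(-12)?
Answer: 441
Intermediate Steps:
Q(R, K) = 21 (Q(R, K) = 9 + 12 = 21)
Q(0, -1 + 4)² = 21² = 441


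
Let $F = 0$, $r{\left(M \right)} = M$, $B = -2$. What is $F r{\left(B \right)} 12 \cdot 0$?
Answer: $0$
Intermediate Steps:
$F r{\left(B \right)} 12 \cdot 0 = 0 \left(-2\right) 12 \cdot 0 = 0 \cdot 0 = 0$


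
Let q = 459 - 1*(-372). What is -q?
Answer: -831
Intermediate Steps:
q = 831 (q = 459 + 372 = 831)
-q = -1*831 = -831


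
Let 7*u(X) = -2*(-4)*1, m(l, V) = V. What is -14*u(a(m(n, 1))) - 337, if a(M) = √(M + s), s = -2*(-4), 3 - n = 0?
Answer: -353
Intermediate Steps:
n = 3 (n = 3 - 1*0 = 3 + 0 = 3)
s = 8
a(M) = √(8 + M) (a(M) = √(M + 8) = √(8 + M))
u(X) = 8/7 (u(X) = (-2*(-4)*1)/7 = (8*1)/7 = (⅐)*8 = 8/7)
-14*u(a(m(n, 1))) - 337 = -14*8/7 - 337 = -16 - 337 = -353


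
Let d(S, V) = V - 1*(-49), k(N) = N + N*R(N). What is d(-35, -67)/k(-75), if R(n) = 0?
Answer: 6/25 ≈ 0.24000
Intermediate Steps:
k(N) = N (k(N) = N + N*0 = N + 0 = N)
d(S, V) = 49 + V (d(S, V) = V + 49 = 49 + V)
d(-35, -67)/k(-75) = (49 - 67)/(-75) = -18*(-1/75) = 6/25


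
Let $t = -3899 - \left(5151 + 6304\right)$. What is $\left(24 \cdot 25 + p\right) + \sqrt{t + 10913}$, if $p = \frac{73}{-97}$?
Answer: $\frac{58127}{97} + i \sqrt{4441} \approx 599.25 + 66.641 i$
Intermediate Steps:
$t = -15354$ ($t = -3899 - 11455 = -15354$)
$p = - \frac{73}{97}$ ($p = 73 \left(- \frac{1}{97}\right) = - \frac{73}{97} \approx -0.75258$)
$\left(24 \cdot 25 + p\right) + \sqrt{t + 10913} = \left(24 \cdot 25 - \frac{73}{97}\right) + \sqrt{-15354 + 10913} = \left(600 - \frac{73}{97}\right) + \sqrt{-4441} = \frac{58127}{97} + i \sqrt{4441}$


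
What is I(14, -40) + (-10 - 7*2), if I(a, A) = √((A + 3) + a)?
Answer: -24 + I*√23 ≈ -24.0 + 4.7958*I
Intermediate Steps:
I(a, A) = √(3 + A + a) (I(a, A) = √((3 + A) + a) = √(3 + A + a))
I(14, -40) + (-10 - 7*2) = √(3 - 40 + 14) + (-10 - 7*2) = √(-23) + (-10 - 14) = I*√23 - 24 = -24 + I*√23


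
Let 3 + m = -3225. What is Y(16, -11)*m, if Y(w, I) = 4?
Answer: -12912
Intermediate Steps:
m = -3228 (m = -3 - 3225 = -3228)
Y(16, -11)*m = 4*(-3228) = -12912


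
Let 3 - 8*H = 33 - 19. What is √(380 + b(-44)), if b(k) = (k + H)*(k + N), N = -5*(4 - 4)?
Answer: 7*√194/2 ≈ 48.749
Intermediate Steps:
N = 0 (N = -5*0 = 0)
H = -11/8 (H = 3/8 - (33 - 19)/8 = 3/8 - ⅛*14 = 3/8 - 7/4 = -11/8 ≈ -1.3750)
b(k) = k*(-11/8 + k) (b(k) = (k - 11/8)*(k + 0) = (-11/8 + k)*k = k*(-11/8 + k))
√(380 + b(-44)) = √(380 + (⅛)*(-44)*(-11 + 8*(-44))) = √(380 + (⅛)*(-44)*(-11 - 352)) = √(380 + (⅛)*(-44)*(-363)) = √(380 + 3993/2) = √(4753/2) = 7*√194/2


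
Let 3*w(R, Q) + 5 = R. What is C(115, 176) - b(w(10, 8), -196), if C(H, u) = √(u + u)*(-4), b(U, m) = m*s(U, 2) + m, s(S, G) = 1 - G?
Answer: -16*√22 ≈ -75.047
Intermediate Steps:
w(R, Q) = -5/3 + R/3
b(U, m) = 0 (b(U, m) = m*(1 - 1*2) + m = m*(1 - 2) + m = m*(-1) + m = -m + m = 0)
C(H, u) = -4*√2*√u (C(H, u) = √(2*u)*(-4) = (√2*√u)*(-4) = -4*√2*√u)
C(115, 176) - b(w(10, 8), -196) = -4*√2*√176 - 1*0 = -4*√2*4*√11 + 0 = -16*√22 + 0 = -16*√22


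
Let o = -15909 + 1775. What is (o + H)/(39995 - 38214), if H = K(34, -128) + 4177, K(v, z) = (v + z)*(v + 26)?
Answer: -15597/1781 ≈ -8.7574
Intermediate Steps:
K(v, z) = (26 + v)*(v + z) (K(v, z) = (v + z)*(26 + v) = (26 + v)*(v + z))
H = -1463 (H = (34**2 + 26*34 + 26*(-128) + 34*(-128)) + 4177 = (1156 + 884 - 3328 - 4352) + 4177 = -5640 + 4177 = -1463)
o = -14134
(o + H)/(39995 - 38214) = (-14134 - 1463)/(39995 - 38214) = -15597/1781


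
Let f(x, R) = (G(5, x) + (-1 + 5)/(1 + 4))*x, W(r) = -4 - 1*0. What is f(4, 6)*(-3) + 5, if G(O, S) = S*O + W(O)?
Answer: -983/5 ≈ -196.60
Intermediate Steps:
W(r) = -4 (W(r) = -4 + 0 = -4)
G(O, S) = -4 + O*S (G(O, S) = S*O - 4 = O*S - 4 = -4 + O*S)
f(x, R) = x*(-16/5 + 5*x) (f(x, R) = ((-4 + 5*x) + (-1 + 5)/(1 + 4))*x = ((-4 + 5*x) + 4/5)*x = ((-4 + 5*x) + 4*(⅕))*x = ((-4 + 5*x) + ⅘)*x = (-16/5 + 5*x)*x = x*(-16/5 + 5*x))
f(4, 6)*(-3) + 5 = ((⅕)*4*(-16 + 25*4))*(-3) + 5 = ((⅕)*4*(-16 + 100))*(-3) + 5 = ((⅕)*4*84)*(-3) + 5 = (336/5)*(-3) + 5 = -1008/5 + 5 = -983/5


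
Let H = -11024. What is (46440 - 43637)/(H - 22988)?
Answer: -2803/34012 ≈ -0.082412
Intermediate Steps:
(46440 - 43637)/(H - 22988) = (46440 - 43637)/(-11024 - 22988) = 2803/(-34012) = 2803*(-1/34012) = -2803/34012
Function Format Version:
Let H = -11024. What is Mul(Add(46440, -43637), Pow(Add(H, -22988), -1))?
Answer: Rational(-2803, 34012) ≈ -0.082412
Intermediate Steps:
Mul(Add(46440, -43637), Pow(Add(H, -22988), -1)) = Mul(Add(46440, -43637), Pow(Add(-11024, -22988), -1)) = Mul(2803, Pow(-34012, -1)) = Mul(2803, Rational(-1, 34012)) = Rational(-2803, 34012)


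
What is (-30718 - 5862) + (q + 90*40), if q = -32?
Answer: -33012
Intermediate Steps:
(-30718 - 5862) + (q + 90*40) = (-30718 - 5862) + (-32 + 90*40) = -36580 + (-32 + 3600) = -36580 + 3568 = -33012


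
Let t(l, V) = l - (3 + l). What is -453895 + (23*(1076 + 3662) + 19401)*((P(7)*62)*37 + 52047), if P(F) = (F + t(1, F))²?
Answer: 11392955730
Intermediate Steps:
t(l, V) = -3 (t(l, V) = l + (-3 - l) = -3)
P(F) = (-3 + F)² (P(F) = (F - 3)² = (-3 + F)²)
-453895 + (23*(1076 + 3662) + 19401)*((P(7)*62)*37 + 52047) = -453895 + (23*(1076 + 3662) + 19401)*(((-3 + 7)²*62)*37 + 52047) = -453895 + (23*4738 + 19401)*((4²*62)*37 + 52047) = -453895 + (108974 + 19401)*((16*62)*37 + 52047) = -453895 + 128375*(992*37 + 52047) = -453895 + 128375*(36704 + 52047) = -453895 + 128375*88751 = -453895 + 11393409625 = 11392955730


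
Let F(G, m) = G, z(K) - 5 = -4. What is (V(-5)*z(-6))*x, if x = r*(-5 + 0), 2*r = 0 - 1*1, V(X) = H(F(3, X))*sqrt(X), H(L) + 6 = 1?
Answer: -25*I*sqrt(5)/2 ≈ -27.951*I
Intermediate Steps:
z(K) = 1 (z(K) = 5 - 4 = 1)
H(L) = -5 (H(L) = -6 + 1 = -5)
V(X) = -5*sqrt(X)
r = -1/2 (r = (0 - 1*1)/2 = (0 - 1)/2 = (1/2)*(-1) = -1/2 ≈ -0.50000)
x = 5/2 (x = -(-5 + 0)/2 = -1/2*(-5) = 5/2 ≈ 2.5000)
(V(-5)*z(-6))*x = (-5*I*sqrt(5)*1)*(5/2) = -5*I*sqrt(5)*(5/2) = -25*I*sqrt(5)/2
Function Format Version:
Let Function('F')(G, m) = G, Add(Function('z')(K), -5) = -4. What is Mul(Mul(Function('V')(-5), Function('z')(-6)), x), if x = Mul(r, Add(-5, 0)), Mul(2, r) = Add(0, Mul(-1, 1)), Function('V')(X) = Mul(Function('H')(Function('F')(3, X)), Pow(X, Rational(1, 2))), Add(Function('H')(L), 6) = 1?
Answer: Mul(Rational(-25, 2), I, Pow(5, Rational(1, 2))) ≈ Mul(-27.951, I)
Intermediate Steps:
Function('z')(K) = 1 (Function('z')(K) = Add(5, -4) = 1)
Function('H')(L) = -5 (Function('H')(L) = Add(-6, 1) = -5)
Function('V')(X) = Mul(-5, Pow(X, Rational(1, 2)))
r = Rational(-1, 2) (r = Mul(Rational(1, 2), Add(0, Mul(-1, 1))) = Mul(Rational(1, 2), Add(0, -1)) = Mul(Rational(1, 2), -1) = Rational(-1, 2) ≈ -0.50000)
x = Rational(5, 2) (x = Mul(Rational(-1, 2), Add(-5, 0)) = Mul(Rational(-1, 2), -5) = Rational(5, 2) ≈ 2.5000)
Mul(Mul(Function('V')(-5), Function('z')(-6)), x) = Mul(Mul(Mul(-5, Pow(-5, Rational(1, 2))), 1), Rational(5, 2)) = Mul(Mul(Mul(-5, Mul(I, Pow(5, Rational(1, 2)))), 1), Rational(5, 2)) = Mul(Mul(Mul(-5, I, Pow(5, Rational(1, 2))), 1), Rational(5, 2)) = Mul(Mul(-5, I, Pow(5, Rational(1, 2))), Rational(5, 2)) = Mul(Rational(-25, 2), I, Pow(5, Rational(1, 2)))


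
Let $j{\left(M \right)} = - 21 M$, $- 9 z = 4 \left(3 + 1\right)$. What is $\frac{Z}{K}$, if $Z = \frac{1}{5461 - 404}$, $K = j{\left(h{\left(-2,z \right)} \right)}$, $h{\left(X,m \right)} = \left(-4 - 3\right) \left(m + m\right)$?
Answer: $- \frac{3}{7929376} \approx -3.7834 \cdot 10^{-7}$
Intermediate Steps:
$z = - \frac{16}{9}$ ($z = - \frac{4 \left(3 + 1\right)}{9} = - \frac{4 \cdot 4}{9} = \left(- \frac{1}{9}\right) 16 = - \frac{16}{9} \approx -1.7778$)
$h{\left(X,m \right)} = - 14 m$ ($h{\left(X,m \right)} = - 7 \cdot 2 m = - 14 m$)
$K = - \frac{1568}{3}$ ($K = - 21 \left(\left(-14\right) \left(- \frac{16}{9}\right)\right) = \left(-21\right) \frac{224}{9} = - \frac{1568}{3} \approx -522.67$)
$Z = \frac{1}{5057} \approx 0.00019775$
$\frac{Z}{K} = \frac{1}{5057 \left(- \frac{1568}{3}\right)} = \frac{1}{5057} \left(- \frac{3}{1568}\right) = - \frac{3}{7929376}$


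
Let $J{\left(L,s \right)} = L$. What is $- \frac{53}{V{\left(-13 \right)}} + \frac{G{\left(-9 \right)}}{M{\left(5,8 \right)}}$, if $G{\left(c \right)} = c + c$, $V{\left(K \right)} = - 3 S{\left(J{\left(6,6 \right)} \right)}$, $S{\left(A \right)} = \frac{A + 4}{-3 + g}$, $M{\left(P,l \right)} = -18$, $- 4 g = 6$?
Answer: $- \frac{139}{20} \approx -6.95$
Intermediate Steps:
$g = - \frac{3}{2}$ ($g = \left(- \frac{1}{4}\right) 6 = - \frac{3}{2} \approx -1.5$)
$S{\left(A \right)} = - \frac{8}{9} - \frac{2 A}{9}$ ($S{\left(A \right)} = \frac{A + 4}{-3 - \frac{3}{2}} = \frac{4 + A}{- \frac{9}{2}} = \left(4 + A\right) \left(- \frac{2}{9}\right) = - \frac{8}{9} - \frac{2 A}{9}$)
$V{\left(K \right)} = \frac{20}{3}$ ($V{\left(K \right)} = - 3 \left(- \frac{8}{9} - \frac{4}{3}\right) = \left(-3\right) \left(- \frac{20}{9}\right) = \frac{20}{3}$)
$G{\left(c \right)} = 2 c$
$- \frac{53}{V{\left(-13 \right)}} + \frac{G{\left(-9 \right)}}{M{\left(5,8 \right)}} = - \frac{53}{\frac{20}{3}} + \frac{2 \left(-9\right)}{-18} = \left(-53\right) \frac{3}{20} - -1 = - \frac{159}{20} + 1 = - \frac{139}{20}$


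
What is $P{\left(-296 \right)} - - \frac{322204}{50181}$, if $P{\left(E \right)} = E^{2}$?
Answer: $\frac{4396980700}{50181} \approx 87622.0$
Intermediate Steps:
$P{\left(-296 \right)} - - \frac{322204}{50181} = \left(-296\right)^{2} - - \frac{322204}{50181} = 87616 - \left(-322204\right) \frac{1}{50181} = 87616 - - \frac{322204}{50181} = 87616 + \frac{322204}{50181} = \frac{4396980700}{50181}$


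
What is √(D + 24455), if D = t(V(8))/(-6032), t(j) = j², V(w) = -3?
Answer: √55612231727/1508 ≈ 156.38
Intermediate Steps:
D = -9/6032 (D = (-3)²/(-6032) = 9*(-1/6032) = -9/6032 ≈ -0.0014920)
√(D + 24455) = √(-9/6032 + 24455) = √(147512551/6032) = √55612231727/1508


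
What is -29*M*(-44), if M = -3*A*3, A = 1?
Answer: -11484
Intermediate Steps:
M = -9 (M = -3*1*3 = -3*3 = -9)
-29*M*(-44) = -29*(-9)*(-44) = 261*(-44) = -11484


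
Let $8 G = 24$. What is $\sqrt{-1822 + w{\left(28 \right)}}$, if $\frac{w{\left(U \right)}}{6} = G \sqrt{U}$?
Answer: $\sqrt{-1822 + 36 \sqrt{7}} \approx 41.554 i$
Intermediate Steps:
$G = 3$ ($G = \frac{1}{8} \cdot 24 = 3$)
$w{\left(U \right)} = 18 \sqrt{U}$ ($w{\left(U \right)} = 6 \cdot 3 \sqrt{U} = 18 \sqrt{U}$)
$\sqrt{-1822 + w{\left(28 \right)}} = \sqrt{-1822 + 18 \sqrt{28}} = \sqrt{-1822 + 18 \cdot 2 \sqrt{7}} = \sqrt{-1822 + 36 \sqrt{7}}$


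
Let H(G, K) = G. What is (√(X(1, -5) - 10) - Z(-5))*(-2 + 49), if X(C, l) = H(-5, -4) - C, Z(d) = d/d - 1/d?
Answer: -282/5 + 188*I ≈ -56.4 + 188.0*I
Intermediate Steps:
Z(d) = 1 - 1/d
X(C, l) = -5 - C
(√(X(1, -5) - 10) - Z(-5))*(-2 + 49) = (√((-5 - 1*1) - 10) - (-1 - 5)/(-5))*(-2 + 49) = (√((-5 - 1) - 10) - (-1)*(-6)/5)*47 = (√(-6 - 10) - 1*6/5)*47 = (√(-16) - 6/5)*47 = (4*I - 6/5)*47 = (-6/5 + 4*I)*47 = -282/5 + 188*I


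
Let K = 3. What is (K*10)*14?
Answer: 420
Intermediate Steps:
(K*10)*14 = (3*10)*14 = 30*14 = 420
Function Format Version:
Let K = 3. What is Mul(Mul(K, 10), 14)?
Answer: 420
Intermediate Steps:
Mul(Mul(K, 10), 14) = Mul(Mul(3, 10), 14) = Mul(30, 14) = 420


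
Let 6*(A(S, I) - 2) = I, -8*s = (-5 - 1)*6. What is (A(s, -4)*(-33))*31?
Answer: -1364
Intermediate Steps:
s = 9/2 (s = -(-5 - 1)*6/8 = -(-3)*6/4 = -⅛*(-36) = 9/2 ≈ 4.5000)
A(S, I) = 2 + I/6
(A(s, -4)*(-33))*31 = ((2 + (⅙)*(-4))*(-33))*31 = ((2 - ⅔)*(-33))*31 = ((4/3)*(-33))*31 = -44*31 = -1364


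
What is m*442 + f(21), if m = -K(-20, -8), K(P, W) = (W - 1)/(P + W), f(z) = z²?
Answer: 4185/14 ≈ 298.93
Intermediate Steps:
K(P, W) = (-1 + W)/(P + W)
m = -9/28 (m = -(-1 - 8)/(-20 - 8) = -(-9)/(-28) = -(-1)*(-9)/28 = -1*9/28 = -9/28 ≈ -0.32143)
m*442 + f(21) = -9/28*442 + 21² = -1989/14 + 441 = 4185/14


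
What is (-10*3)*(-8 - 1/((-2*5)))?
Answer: 237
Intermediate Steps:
(-10*3)*(-8 - 1/((-2*5))) = -30*(-8 - 1/(-10)) = -30*(-8 - 1*(-1/10)) = -30*(-8 + 1/10) = -30*(-79/10) = 237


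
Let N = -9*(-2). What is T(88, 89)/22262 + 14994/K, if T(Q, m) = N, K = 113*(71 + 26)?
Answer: 166996863/122006891 ≈ 1.3687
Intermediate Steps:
K = 10961 (K = 113*97 = 10961)
N = 18
T(Q, m) = 18
T(88, 89)/22262 + 14994/K = 18/22262 + 14994/10961 = 18*(1/22262) + 14994*(1/10961) = 9/11131 + 14994/10961 = 166996863/122006891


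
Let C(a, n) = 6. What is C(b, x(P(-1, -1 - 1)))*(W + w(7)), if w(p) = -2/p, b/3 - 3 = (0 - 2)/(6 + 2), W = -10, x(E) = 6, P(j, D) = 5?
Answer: -432/7 ≈ -61.714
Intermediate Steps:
b = 33/4 (b = 9 + 3*((0 - 2)/(6 + 2)) = 9 + 3*(-2/8) = 9 + 3*(-2*1/8) = 9 + 3*(-1/4) = 9 - 3/4 = 33/4 ≈ 8.2500)
C(b, x(P(-1, -1 - 1)))*(W + w(7)) = 6*(-10 - 2/7) = 6*(-72/7) = -432/7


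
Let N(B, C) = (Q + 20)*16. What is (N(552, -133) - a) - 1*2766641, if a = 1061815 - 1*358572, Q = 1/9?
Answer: -31226060/9 ≈ -3.4696e+6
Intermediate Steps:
Q = ⅑ ≈ 0.11111
a = 703243 (a = 1061815 - 358572 = 703243)
N(B, C) = 2896/9 (N(B, C) = (⅑ + 20)*16 = (181/9)*16 = 2896/9)
(N(552, -133) - a) - 1*2766641 = (2896/9 - 1*703243) - 1*2766641 = (2896/9 - 703243) - 2766641 = -6326291/9 - 2766641 = -31226060/9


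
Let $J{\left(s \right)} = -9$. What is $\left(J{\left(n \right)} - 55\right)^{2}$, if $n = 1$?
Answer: $4096$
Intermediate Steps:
$\left(J{\left(n \right)} - 55\right)^{2} = \left(-9 - 55\right)^{2} = \left(-64\right)^{2} = 4096$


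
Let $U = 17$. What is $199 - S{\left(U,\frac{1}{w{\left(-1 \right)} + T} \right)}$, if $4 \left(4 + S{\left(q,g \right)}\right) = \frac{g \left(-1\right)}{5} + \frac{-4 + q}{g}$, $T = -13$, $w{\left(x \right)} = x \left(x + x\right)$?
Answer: $\frac{13131}{55} \approx 238.75$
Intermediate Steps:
$w{\left(x \right)} = 2 x^{2}$ ($w{\left(x \right)} = x 2 x = 2 x^{2}$)
$S{\left(q,g \right)} = -4 - \frac{g}{20} + \frac{-4 + q}{4 g}$ ($S{\left(q,g \right)} = -4 + \frac{\frac{g \left(-1\right)}{5} + \frac{-4 + q}{g}}{4} = -4 + \frac{- g \frac{1}{5} + \frac{-4 + q}{g}}{4} = -4 + \frac{- \frac{g}{5} + \frac{-4 + q}{g}}{4} = -4 - \left(\frac{g}{20} - \frac{-4 + q}{4 g}\right) = -4 - \frac{g}{20} + \frac{-4 + q}{4 g}$)
$199 - S{\left(U,\frac{1}{w{\left(-1 \right)} + T} \right)} = 199 - \frac{-20 + 5 \cdot 17 - \frac{80 + \frac{1}{2 \left(-1\right)^{2} - 13}}{2 \left(-1\right)^{2} - 13}}{20 \frac{1}{2 \left(-1\right)^{2} - 13}} = 199 - \frac{-20 + 85 - \frac{80 + \frac{1}{2 \cdot 1 - 13}}{2 \cdot 1 - 13}}{20 \frac{1}{2 \cdot 1 - 13}} = 199 - \frac{-20 + 85 - \frac{80 + \frac{1}{2 - 13}}{2 - 13}}{20 \frac{1}{2 - 13}} = 199 - \frac{-20 + 85 - \frac{80 + \frac{1}{-11}}{-11}}{20 \frac{1}{-11}} = 199 - \frac{-20 + 85 - - \frac{80 - \frac{1}{11}}{11}}{20 \left(- \frac{1}{11}\right)} = 199 - \frac{1}{20} \left(-11\right) \left(-20 + 85 - \left(- \frac{1}{11}\right) \frac{879}{11}\right) = 199 - \frac{1}{20} \left(-11\right) \left(-20 + 85 + \frac{879}{121}\right) = 199 - \frac{1}{20} \left(-11\right) \frac{8744}{121} = 199 - - \frac{2186}{55} = 199 + \frac{2186}{55} = \frac{13131}{55}$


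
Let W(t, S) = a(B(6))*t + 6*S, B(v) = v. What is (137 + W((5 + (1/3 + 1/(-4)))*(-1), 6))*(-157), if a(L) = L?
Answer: -44745/2 ≈ -22373.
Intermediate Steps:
W(t, S) = 6*S + 6*t (W(t, S) = 6*t + 6*S = 6*S + 6*t)
(137 + W((5 + (1/3 + 1/(-4)))*(-1), 6))*(-157) = (137 + (6*6 + 6*((5 + (1/3 + 1/(-4)))*(-1))))*(-157) = (137 + (36 + 6*((5 + (1*(1/3) + 1*(-1/4)))*(-1))))*(-157) = (137 + (36 + 6*((5 + (1/3 - 1/4))*(-1))))*(-157) = (137 + (36 + 6*((5 + 1/12)*(-1))))*(-157) = (137 + (36 + 6*((61/12)*(-1))))*(-157) = (137 + (36 + 6*(-61/12)))*(-157) = (137 + (36 - 61/2))*(-157) = (137 + 11/2)*(-157) = (285/2)*(-157) = -44745/2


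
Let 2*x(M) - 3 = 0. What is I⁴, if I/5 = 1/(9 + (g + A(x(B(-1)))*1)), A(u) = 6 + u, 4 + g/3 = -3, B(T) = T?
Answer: 10000/6561 ≈ 1.5242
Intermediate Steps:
g = -21 (g = -12 + 3*(-3) = -12 - 9 = -21)
x(M) = 3/2 (x(M) = 3/2 + (½)*0 = 3/2 + 0 = 3/2)
I = -10/9 (I = 5/(9 + (-21 + (6 + 3/2)*1)) = 5/(9 + (-21 + (15/2)*1)) = 5/(9 + (-21 + 15/2)) = 5/(9 - 27/2) = 5/(-9/2) = 5*(-2/9) = -10/9 ≈ -1.1111)
I⁴ = (-10/9)⁴ = 10000/6561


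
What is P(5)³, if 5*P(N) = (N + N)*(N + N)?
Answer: 8000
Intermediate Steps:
P(N) = 4*N²/5 (P(N) = ((N + N)*(N + N))/5 = ((2*N)*(2*N))/5 = (4*N²)/5 = 4*N²/5)
P(5)³ = ((⅘)*5²)³ = ((⅘)*25)³ = 20³ = 8000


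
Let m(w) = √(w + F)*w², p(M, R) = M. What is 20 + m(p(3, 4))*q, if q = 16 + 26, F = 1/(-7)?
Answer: 20 + 108*√35 ≈ 658.94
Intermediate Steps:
F = -⅐ ≈ -0.14286
m(w) = w²*√(-⅐ + w) (m(w) = √(w - ⅐)*w² = √(-⅐ + w)*w² = w²*√(-⅐ + w))
q = 42
20 + m(p(3, 4))*q = 20 + ((⅐)*3²*√(-7 + 49*3))*42 = 20 + ((⅐)*9*√(-7 + 147))*42 = 20 + ((⅐)*9*√140)*42 = 20 + ((⅐)*9*(2*√35))*42 = 20 + (18*√35/7)*42 = 20 + 108*√35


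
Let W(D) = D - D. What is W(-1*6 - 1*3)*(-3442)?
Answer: 0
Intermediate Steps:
W(D) = 0
W(-1*6 - 1*3)*(-3442) = 0*(-3442) = 0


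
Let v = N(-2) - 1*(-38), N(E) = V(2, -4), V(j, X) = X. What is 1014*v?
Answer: 34476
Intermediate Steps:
N(E) = -4
v = 34 (v = -4 - 1*(-38) = -4 + 38 = 34)
1014*v = 1014*34 = 34476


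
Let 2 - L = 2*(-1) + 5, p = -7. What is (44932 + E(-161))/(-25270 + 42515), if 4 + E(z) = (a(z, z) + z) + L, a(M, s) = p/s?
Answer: 1029619/396635 ≈ 2.5959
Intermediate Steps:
a(M, s) = -7/s
L = -1 (L = 2 - (2*(-1) + 5) = 2 - (-2 + 5) = 2 - 1*3 = 2 - 3 = -1)
E(z) = -5 + z - 7/z (E(z) = -4 + ((-7/z + z) - 1) = -4 + ((z - 7/z) - 1) = -4 + (-1 + z - 7/z) = -5 + z - 7/z)
(44932 + E(-161))/(-25270 + 42515) = (44932 + (-5 - 161 - 7/(-161)))/(-25270 + 42515) = (44932 + (-5 - 161 - 7*(-1/161)))/17245 = (44932 + (-5 - 161 + 1/23))*(1/17245) = (44932 - 3817/23)*(1/17245) = (1029619/23)*(1/17245) = 1029619/396635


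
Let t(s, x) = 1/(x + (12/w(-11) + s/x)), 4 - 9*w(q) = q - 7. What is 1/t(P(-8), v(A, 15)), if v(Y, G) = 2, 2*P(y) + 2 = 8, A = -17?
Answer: 185/22 ≈ 8.4091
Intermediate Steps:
w(q) = 11/9 - q/9 (w(q) = 4/9 - (q - 7)/9 = 4/9 - (-7 + q)/9 = 4/9 + (7/9 - q/9) = 11/9 - q/9)
P(y) = 3 (P(y) = -1 + (½)*8 = -1 + 4 = 3)
t(s, x) = 1/(54/11 + x + s/x) (t(s, x) = 1/(x + (12/(11/9 - ⅑*(-11)) + s/x)) = 1/(x + (12/(11/9 + 11/9) + s/x)) = 1/(x + (12/(22/9) + s/x)) = 1/(x + (12*(9/22) + s/x)) = 1/(x + (54/11 + s/x)) = 1/(54/11 + x + s/x))
1/t(P(-8), v(A, 15)) = 1/(11*2/(11*3 + 11*2² + 54*2)) = 1/(11*2/(33 + 11*4 + 108)) = 1/(11*2/(33 + 44 + 108)) = 1/(11*2/185) = 1/(11*2*(1/185)) = 1/(22/185) = 185/22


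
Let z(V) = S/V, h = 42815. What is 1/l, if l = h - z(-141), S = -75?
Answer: 47/2012280 ≈ 2.3357e-5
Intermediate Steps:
z(V) = -75/V
l = 2012280/47 (l = 42815 - (-75)/(-141) = 42815 - (-75)*(-1)/141 = 42815 - 1*25/47 = 42815 - 25/47 = 2012280/47 ≈ 42814.)
1/l = 1/(2012280/47) = 47/2012280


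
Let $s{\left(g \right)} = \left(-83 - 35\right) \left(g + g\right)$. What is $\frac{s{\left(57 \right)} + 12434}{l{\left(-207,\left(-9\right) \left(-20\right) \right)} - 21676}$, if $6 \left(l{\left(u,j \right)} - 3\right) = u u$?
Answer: $\frac{2036}{29063} \approx 0.070055$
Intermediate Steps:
$l{\left(u,j \right)} = 3 + \frac{u^{2}}{6}$ ($l{\left(u,j \right)} = 3 + \frac{u u}{6} = 3 + \frac{u^{2}}{6}$)
$s{\left(g \right)} = - 236 g$ ($s{\left(g \right)} = - 118 \cdot 2 g = - 236 g$)
$\frac{s{\left(57 \right)} + 12434}{l{\left(-207,\left(-9\right) \left(-20\right) \right)} - 21676} = \frac{\left(-236\right) 57 + 12434}{\left(3 + \frac{\left(-207\right)^{2}}{6}\right) - 21676} = \frac{-13452 + 12434}{\left(3 + \frac{1}{6} \cdot 42849\right) - 21676} = - \frac{1018}{\left(3 + \frac{14283}{2}\right) - 21676} = - \frac{1018}{\frac{14289}{2} - 21676} = - \frac{1018}{- \frac{29063}{2}} = \left(-1018\right) \left(- \frac{2}{29063}\right) = \frac{2036}{29063}$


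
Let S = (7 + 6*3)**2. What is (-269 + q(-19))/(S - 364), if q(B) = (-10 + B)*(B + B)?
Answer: 833/261 ≈ 3.1916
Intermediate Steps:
q(B) = 2*B*(-10 + B) (q(B) = (-10 + B)*(2*B) = 2*B*(-10 + B))
S = 625 (S = (7 + 18)**2 = 25**2 = 625)
(-269 + q(-19))/(S - 364) = (-269 + 2*(-19)*(-10 - 19))/(625 - 364) = (-269 + 2*(-19)*(-29))/261 = (-269 + 1102)*(1/261) = 833*(1/261) = 833/261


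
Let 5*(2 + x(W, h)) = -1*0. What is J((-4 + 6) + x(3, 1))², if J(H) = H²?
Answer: 0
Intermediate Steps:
x(W, h) = -2 (x(W, h) = -2 + (-1*0)/5 = -2 + (⅕)*0 = -2 + 0 = -2)
J((-4 + 6) + x(3, 1))² = (((-4 + 6) - 2)²)² = ((2 - 2)²)² = (0²)² = 0² = 0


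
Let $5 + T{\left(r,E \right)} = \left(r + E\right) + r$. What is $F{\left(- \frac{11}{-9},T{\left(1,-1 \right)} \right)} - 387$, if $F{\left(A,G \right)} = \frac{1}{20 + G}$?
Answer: $- \frac{6191}{16} \approx -386.94$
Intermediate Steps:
$T{\left(r,E \right)} = -5 + E + 2 r$ ($T{\left(r,E \right)} = -5 + \left(\left(r + E\right) + r\right) = -5 + \left(\left(E + r\right) + r\right) = -5 + \left(E + 2 r\right) = -5 + E + 2 r$)
$F{\left(- \frac{11}{-9},T{\left(1,-1 \right)} \right)} - 387 = \frac{1}{20 - 4} - 387 = \frac{1}{16} - 387 = - \frac{6191}{16}$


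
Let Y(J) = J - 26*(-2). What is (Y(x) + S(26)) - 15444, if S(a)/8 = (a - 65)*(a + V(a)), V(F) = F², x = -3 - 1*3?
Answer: -234422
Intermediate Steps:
x = -6 (x = -3 - 3 = -6)
S(a) = 8*(-65 + a)*(a + a²) (S(a) = 8*((a - 65)*(a + a²)) = 8*((-65 + a)*(a + a²)) = 8*(-65 + a)*(a + a²))
Y(J) = 52 + J (Y(J) = J + 52 = 52 + J)
(Y(x) + S(26)) - 15444 = ((52 - 6) + 8*26*(-65 + 26² - 64*26)) - 15444 = (46 + 8*26*(-65 + 676 - 1664)) - 15444 = (46 + 8*26*(-1053)) - 15444 = (46 - 219024) - 15444 = -218978 - 15444 = -234422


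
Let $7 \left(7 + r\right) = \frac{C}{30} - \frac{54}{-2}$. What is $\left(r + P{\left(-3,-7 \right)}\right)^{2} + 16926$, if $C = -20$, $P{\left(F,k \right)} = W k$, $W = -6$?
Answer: $\frac{8126962}{441} \approx 18429.0$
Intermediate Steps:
$P{\left(F,k \right)} = - 6 k$
$r = - \frac{68}{21}$ ($r = -7 + \frac{- \frac{20}{30} - \frac{54}{-2}}{7} = -7 + \frac{\left(-20\right) \frac{1}{30} - -27}{7} = -7 + \frac{- \frac{2}{3} + 27}{7} = -7 + \frac{1}{7} \cdot \frac{79}{3} = -7 + \frac{79}{21} = - \frac{68}{21} \approx -3.2381$)
$\left(r + P{\left(-3,-7 \right)}\right)^{2} + 16926 = \left(- \frac{68}{21} - -42\right)^{2} + 16926 = \left(- \frac{68}{21} + 42\right)^{2} + 16926 = \left(\frac{814}{21}\right)^{2} + 16926 = \frac{662596}{441} + 16926 = \frac{8126962}{441}$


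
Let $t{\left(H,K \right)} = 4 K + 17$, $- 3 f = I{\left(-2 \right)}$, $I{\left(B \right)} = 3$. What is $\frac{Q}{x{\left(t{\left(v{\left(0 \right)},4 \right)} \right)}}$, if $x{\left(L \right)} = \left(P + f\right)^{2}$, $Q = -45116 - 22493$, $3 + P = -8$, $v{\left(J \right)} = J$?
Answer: $- \frac{67609}{144} \approx -469.51$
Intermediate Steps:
$P = -11$ ($P = -3 - 8 = -11$)
$f = -1$ ($f = \left(- \frac{1}{3}\right) 3 = -1$)
$t{\left(H,K \right)} = 17 + 4 K$
$Q = -67609$
$x{\left(L \right)} = 144$ ($x{\left(L \right)} = \left(-11 - 1\right)^{2} = \left(-12\right)^{2} = 144$)
$\frac{Q}{x{\left(t{\left(v{\left(0 \right)},4 \right)} \right)}} = - \frac{67609}{144}$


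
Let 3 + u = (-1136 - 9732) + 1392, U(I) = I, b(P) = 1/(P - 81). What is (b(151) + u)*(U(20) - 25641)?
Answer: 17000276509/70 ≈ 2.4286e+8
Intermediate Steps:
b(P) = 1/(-81 + P)
u = -9479 (u = -3 + ((-1136 - 9732) + 1392) = -3 + (-10868 + 1392) = -3 - 9476 = -9479)
(b(151) + u)*(U(20) - 25641) = (1/(-81 + 151) - 9479)*(20 - 25641) = (1/70 - 9479)*(-25621) = -663529/70*(-25621) = 17000276509/70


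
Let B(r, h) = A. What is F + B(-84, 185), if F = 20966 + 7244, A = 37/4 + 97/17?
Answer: 1919297/68 ≈ 28225.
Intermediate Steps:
A = 1017/68 (A = 37*(¼) + 97*(1/17) = 37/4 + 97/17 = 1017/68 ≈ 14.956)
B(r, h) = 1017/68
F = 28210
F + B(-84, 185) = 28210 + 1017/68 = 1919297/68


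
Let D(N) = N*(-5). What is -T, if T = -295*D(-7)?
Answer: 10325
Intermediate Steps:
D(N) = -5*N
T = -10325 (T = -(-1475)*(-7) = -295*35 = -10325)
-T = -1*(-10325) = 10325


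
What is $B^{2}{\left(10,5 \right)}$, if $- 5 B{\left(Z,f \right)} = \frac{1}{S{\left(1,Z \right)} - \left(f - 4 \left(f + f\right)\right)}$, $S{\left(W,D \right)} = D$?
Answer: $\frac{1}{50625} \approx 1.9753 \cdot 10^{-5}$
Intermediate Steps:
$B{\left(Z,f \right)} = - \frac{1}{5 \left(Z + 7 f\right)}$ ($B{\left(Z,f \right)} = - \frac{1}{5 \left(Z - \left(f - 4 \left(f + f\right)\right)\right)} = - \frac{1}{5 \left(Z - \left(f - 8 f\right)\right)} = - \frac{1}{5 \left(Z + \left(8 f - f\right)\right)} = - \frac{1}{5 \left(Z + 7 f\right)}$)
$B^{2}{\left(10,5 \right)} = \left(- \frac{1}{5 \cdot 10 + 35 \cdot 5}\right)^{2} = \left(- \frac{1}{50 + 175}\right)^{2} = \left(- \frac{1}{225}\right)^{2} = \frac{1}{50625}$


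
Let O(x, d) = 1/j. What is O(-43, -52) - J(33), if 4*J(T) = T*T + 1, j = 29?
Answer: -15803/58 ≈ -272.47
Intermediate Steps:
J(T) = ¼ + T²/4 (J(T) = (T*T + 1)/4 = (T² + 1)/4 = (1 + T²)/4 = ¼ + T²/4)
O(x, d) = 1/29
O(-43, -52) - J(33) = 1/29 - (¼ + (¼)*33²) = 1/29 - (¼ + (¼)*1089) = 1/29 - (¼ + 1089/4) = 1/29 - 1*545/2 = 1/29 - 545/2 = -15803/58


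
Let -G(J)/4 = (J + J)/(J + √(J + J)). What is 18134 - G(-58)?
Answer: 272126/15 + 4*I*√29/15 ≈ 18142.0 + 1.436*I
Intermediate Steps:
G(J) = -8*J/(J + √2*√J) (G(J) = -4*(J + J)/(J + √(J + J)) = -4*2*J/(J + √(2*J)) = -4*2*J/(J + √2*√J) = -8*J/(J + √2*√J))
18134 - G(-58) = 18134 - (-8)*(-58)/(-58 + √2*√(-58)) = 18134 - (-8)*(-58)/(-58 + √2*(I*√58)) = 18134 - (-8)*(-58)/(-58 + 2*I*√29) = 18134 - 464/(-58 + 2*I*√29)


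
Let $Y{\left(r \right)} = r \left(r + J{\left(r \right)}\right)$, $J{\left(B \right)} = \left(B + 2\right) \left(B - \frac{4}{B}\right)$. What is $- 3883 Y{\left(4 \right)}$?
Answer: $-341704$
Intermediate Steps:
$J{\left(B \right)} = \left(2 + B\right) \left(B - \frac{4}{B}\right)$
$Y{\left(r \right)} = r \left(-4 + r^{2} - \frac{8}{r} + 3 r\right)$ ($Y{\left(r \right)} = r \left(r + \left(-4 + r^{2} - \frac{8}{r} + 2 r\right)\right) = r \left(-4 + r^{2} - \frac{8}{r} + 3 r\right)$)
$- 3883 Y{\left(4 \right)} = - 3883 \left(-8 + 4^{3} - 16 + 3 \cdot 4^{2}\right) = - 3883 \left(-8 + 64 - 16 + 3 \cdot 16\right) = - 3883 \left(-8 + 64 - 16 + 48\right) = \left(-3883\right) 88 = -341704$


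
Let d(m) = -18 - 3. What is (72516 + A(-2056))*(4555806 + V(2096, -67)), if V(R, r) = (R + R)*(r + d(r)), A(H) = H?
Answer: 295009678600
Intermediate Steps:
d(m) = -21
V(R, r) = 2*R*(-21 + r) (V(R, r) = (R + R)*(r - 21) = (2*R)*(-21 + r) = 2*R*(-21 + r))
(72516 + A(-2056))*(4555806 + V(2096, -67)) = (72516 - 2056)*(4555806 + 2*2096*(-21 - 67)) = 70460*(4555806 + 2*2096*(-88)) = 70460*(4555806 - 368896) = 70460*4186910 = 295009678600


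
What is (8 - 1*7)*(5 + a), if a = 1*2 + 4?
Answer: 11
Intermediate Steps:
a = 6 (a = 2 + 4 = 6)
(8 - 1*7)*(5 + a) = (8 - 1*7)*(5 + 6) = (8 - 7)*11 = 1*11 = 11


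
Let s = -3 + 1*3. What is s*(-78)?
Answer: 0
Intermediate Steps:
s = 0 (s = -3 + 3 = 0)
s*(-78) = 0*(-78) = 0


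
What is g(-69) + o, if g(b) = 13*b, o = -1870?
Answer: -2767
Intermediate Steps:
g(-69) + o = 13*(-69) - 1870 = -897 - 1870 = -2767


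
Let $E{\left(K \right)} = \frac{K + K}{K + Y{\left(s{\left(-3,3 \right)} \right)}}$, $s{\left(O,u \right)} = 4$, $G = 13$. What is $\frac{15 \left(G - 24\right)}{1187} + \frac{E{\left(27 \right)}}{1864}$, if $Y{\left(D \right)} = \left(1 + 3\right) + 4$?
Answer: $- \frac{5350251}{38719940} \approx -0.13818$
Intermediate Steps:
$Y{\left(D \right)} = 8$ ($Y{\left(D \right)} = 4 + 4 = 8$)
$E{\left(K \right)} = \frac{2 K}{8 + K}$ ($E{\left(K \right)} = \frac{K + K}{K + 8} = \frac{2 K}{8 + K}$)
$\frac{15 \left(G - 24\right)}{1187} + \frac{E{\left(27 \right)}}{1864} = \frac{15 \left(13 - 24\right)}{1187} + \frac{2 \cdot 27 \frac{1}{8 + 27}}{1864} = 15 \left(-11\right) \frac{1}{1187} + 2 \cdot 27 \cdot \frac{1}{35} \cdot \frac{1}{1864} = \left(-165\right) \frac{1}{1187} + 2 \cdot 27 \cdot \frac{1}{35} \cdot \frac{1}{1864} = - \frac{165}{1187} + \frac{54}{35} \cdot \frac{1}{1864} = - \frac{165}{1187} + \frac{27}{32620} = - \frac{5350251}{38719940}$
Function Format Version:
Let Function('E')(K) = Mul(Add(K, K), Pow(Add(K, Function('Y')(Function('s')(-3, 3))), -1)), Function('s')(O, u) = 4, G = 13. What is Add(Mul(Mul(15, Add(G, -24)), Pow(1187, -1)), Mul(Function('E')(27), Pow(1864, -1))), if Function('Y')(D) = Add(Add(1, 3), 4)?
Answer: Rational(-5350251, 38719940) ≈ -0.13818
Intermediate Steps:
Function('Y')(D) = 8 (Function('Y')(D) = Add(4, 4) = 8)
Function('E')(K) = Mul(2, K, Pow(Add(8, K), -1)) (Function('E')(K) = Mul(Add(K, K), Pow(Add(K, 8), -1)) = Mul(Mul(2, K), Pow(Add(8, K), -1)) = Mul(2, K, Pow(Add(8, K), -1)))
Add(Mul(Mul(15, Add(G, -24)), Pow(1187, -1)), Mul(Function('E')(27), Pow(1864, -1))) = Add(Mul(Mul(15, Add(13, -24)), Pow(1187, -1)), Mul(Mul(2, 27, Pow(Add(8, 27), -1)), Pow(1864, -1))) = Add(Mul(Mul(15, -11), Rational(1, 1187)), Mul(Mul(2, 27, Pow(35, -1)), Rational(1, 1864))) = Add(Mul(-165, Rational(1, 1187)), Mul(Mul(2, 27, Rational(1, 35)), Rational(1, 1864))) = Add(Rational(-165, 1187), Mul(Rational(54, 35), Rational(1, 1864))) = Add(Rational(-165, 1187), Rational(27, 32620)) = Rational(-5350251, 38719940)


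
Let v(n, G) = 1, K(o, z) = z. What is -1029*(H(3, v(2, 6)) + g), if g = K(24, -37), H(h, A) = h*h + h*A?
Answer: 25725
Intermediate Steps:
H(h, A) = h² + A*h
g = -37
-1029*(H(3, v(2, 6)) + g) = -1029*(3*(1 + 3) - 37) = -1029*(3*4 - 37) = -1029*(12 - 37) = -1029*(-25) = 25725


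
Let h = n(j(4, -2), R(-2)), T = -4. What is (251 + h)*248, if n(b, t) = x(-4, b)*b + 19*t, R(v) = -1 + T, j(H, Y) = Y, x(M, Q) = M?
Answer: 40672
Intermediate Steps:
R(v) = -5 (R(v) = -1 - 4 = -5)
n(b, t) = -4*b + 19*t
h = -87 (h = -4*(-2) + 19*(-5) = 8 - 95 = -87)
(251 + h)*248 = (251 - 87)*248 = 164*248 = 40672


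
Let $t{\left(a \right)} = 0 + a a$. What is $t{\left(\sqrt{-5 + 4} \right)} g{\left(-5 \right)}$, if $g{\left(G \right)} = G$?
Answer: $5$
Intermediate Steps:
$t{\left(a \right)} = a^{2}$ ($t{\left(a \right)} = 0 + a^{2} = a^{2}$)
$t{\left(\sqrt{-5 + 4} \right)} g{\left(-5 \right)} = \left(\sqrt{-5 + 4}\right)^{2} \left(-5\right) = \left(\sqrt{-1}\right)^{2} \left(-5\right) = i^{2} \left(-5\right) = \left(-1\right) \left(-5\right) = 5$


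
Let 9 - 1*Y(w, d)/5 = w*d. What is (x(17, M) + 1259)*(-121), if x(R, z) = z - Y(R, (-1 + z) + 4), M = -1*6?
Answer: -115313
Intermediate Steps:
M = -6
Y(w, d) = 45 - 5*d*w (Y(w, d) = 45 - 5*w*d = 45 - 5*d*w)
x(R, z) = -45 + z + 5*R*(3 + z) (x(R, z) = z - (45 - 5*((-1 + z) + 4)*R) = z - (45 - 5*(3 + z)*R) = z - (45 - 5*R*(3 + z)) = z + (-45 + 5*R*(3 + z)) = -45 + z + 5*R*(3 + z))
(x(17, M) + 1259)*(-121) = ((-45 - 6 + 5*17*(3 - 6)) + 1259)*(-121) = ((-45 - 6 + 5*17*(-3)) + 1259)*(-121) = ((-45 - 6 - 255) + 1259)*(-121) = (-306 + 1259)*(-121) = 953*(-121) = -115313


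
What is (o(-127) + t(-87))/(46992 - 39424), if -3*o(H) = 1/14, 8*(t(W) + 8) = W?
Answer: -3175/1271424 ≈ -0.0024972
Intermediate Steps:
t(W) = -8 + W/8
o(H) = -1/42 (o(H) = -⅓/14 = -⅓*1/14 = -1/42)
(o(-127) + t(-87))/(46992 - 39424) = (-1/42 + (-8 + (⅛)*(-87)))/(46992 - 39424) = (-1/42 + (-8 - 87/8))/7568 = (-1/42 - 151/8)*(1/7568) = -3175/168*1/7568 = -3175/1271424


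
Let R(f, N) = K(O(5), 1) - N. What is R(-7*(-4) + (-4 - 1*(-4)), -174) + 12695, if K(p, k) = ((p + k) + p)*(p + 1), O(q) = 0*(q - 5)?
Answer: 12870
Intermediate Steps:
O(q) = 0 (O(q) = 0*(-5 + q) = 0)
K(p, k) = (1 + p)*(k + 2*p) (K(p, k) = ((k + p) + p)*(1 + p) = (k + 2*p)*(1 + p) = (1 + p)*(k + 2*p))
R(f, N) = 1 - N (R(f, N) = (1 + 2*0 + 2*0² + 1*0) - N = (1 + 0 + 2*0 + 0) - N = (1 + 0 + 0 + 0) - N = 1 - N)
R(-7*(-4) + (-4 - 1*(-4)), -174) + 12695 = (1 - 1*(-174)) + 12695 = (1 + 174) + 12695 = 175 + 12695 = 12870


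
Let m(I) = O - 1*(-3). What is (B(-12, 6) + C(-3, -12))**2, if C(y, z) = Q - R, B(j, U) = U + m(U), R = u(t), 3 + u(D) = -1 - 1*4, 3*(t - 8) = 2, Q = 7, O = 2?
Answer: 676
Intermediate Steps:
t = 26/3 (t = 8 + (1/3)*2 = 8 + 2/3 = 26/3 ≈ 8.6667)
u(D) = -8 (u(D) = -3 + (-1 - 1*4) = -3 + (-1 - 4) = -3 - 5 = -8)
R = -8
m(I) = 5 (m(I) = 2 - 1*(-3) = 2 + 3 = 5)
B(j, U) = 5 + U (B(j, U) = U + 5 = 5 + U)
C(y, z) = 15 (C(y, z) = 7 - 1*(-8) = 7 + 8 = 15)
(B(-12, 6) + C(-3, -12))**2 = ((5 + 6) + 15)**2 = (11 + 15)**2 = 26**2 = 676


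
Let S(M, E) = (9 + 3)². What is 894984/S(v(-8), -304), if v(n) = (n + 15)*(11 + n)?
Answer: 37291/6 ≈ 6215.2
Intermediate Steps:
v(n) = (11 + n)*(15 + n) (v(n) = (15 + n)*(11 + n) = (11 + n)*(15 + n))
S(M, E) = 144 (S(M, E) = 12² = 144)
894984/S(v(-8), -304) = 894984/144 = 894984*(1/144) = 37291/6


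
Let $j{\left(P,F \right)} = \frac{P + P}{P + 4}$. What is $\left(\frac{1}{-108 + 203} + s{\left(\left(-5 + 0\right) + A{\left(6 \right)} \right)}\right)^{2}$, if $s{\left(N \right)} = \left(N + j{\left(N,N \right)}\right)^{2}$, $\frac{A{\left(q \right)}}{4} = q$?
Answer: $\frac{459455109489216}{2525565025} \approx 1.8192 \cdot 10^{5}$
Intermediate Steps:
$A{\left(q \right)} = 4 q$
$j{\left(P,F \right)} = \frac{2 P}{4 + P}$
$s{\left(N \right)} = \left(N + \frac{2 N}{4 + N}\right)^{2}$
$\left(\frac{1}{-108 + 203} + s{\left(\left(-5 + 0\right) + A{\left(6 \right)} \right)}\right)^{2} = \left(\frac{1}{-108 + 203} + \frac{\left(\left(-5 + 0\right) + 4 \cdot 6\right)^{2} \left(6 + \left(\left(-5 + 0\right) + 4 \cdot 6\right)\right)^{2}}{\left(4 + \left(\left(-5 + 0\right) + 4 \cdot 6\right)\right)^{2}}\right)^{2} = \left(\frac{1}{95} + \frac{\left(-5 + 24\right)^{2} \left(6 + \left(-5 + 24\right)\right)^{2}}{\left(4 + \left(-5 + 24\right)\right)^{2}}\right)^{2} = \left(\frac{1}{95} + \frac{19^{2} \left(6 + 19\right)^{2}}{\left(4 + 19\right)^{2}}\right)^{2} = \left(\frac{1}{95} + \frac{361 \cdot 25^{2}}{529}\right)^{2} = \left(\frac{1}{95} + 361 \cdot \frac{1}{529} \cdot 625\right)^{2} = \left(\frac{1}{95} + \frac{225625}{529}\right)^{2} = \left(\frac{21434904}{50255}\right)^{2} = \frac{459455109489216}{2525565025}$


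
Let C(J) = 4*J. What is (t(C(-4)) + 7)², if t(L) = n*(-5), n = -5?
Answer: 1024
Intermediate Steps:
t(L) = 25 (t(L) = -5*(-5) = 25)
(t(C(-4)) + 7)² = (25 + 7)² = 32² = 1024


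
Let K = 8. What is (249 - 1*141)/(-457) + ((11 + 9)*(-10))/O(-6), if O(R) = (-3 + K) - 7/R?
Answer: -552396/16909 ≈ -32.669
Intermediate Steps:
O(R) = 5 - 7/R (O(R) = (-3 + 8) - 7/R = 5 - 7/R)
(249 - 1*141)/(-457) + ((11 + 9)*(-10))/O(-6) = (249 - 1*141)/(-457) + ((11 + 9)*(-10))/(5 - 7/(-6)) = (249 - 141)*(-1/457) + (20*(-10))/(5 - 7*(-⅙)) = 108*(-1/457) - 200/(5 + 7/6) = -108/457 - 200/37/6 = -108/457 - 200*6/37 = -108/457 - 1200/37 = -552396/16909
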